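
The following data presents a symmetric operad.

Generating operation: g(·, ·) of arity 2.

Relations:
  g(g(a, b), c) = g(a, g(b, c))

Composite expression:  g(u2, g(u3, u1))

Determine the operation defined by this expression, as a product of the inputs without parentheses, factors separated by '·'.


u2 · u3 · u1

All parenthesizations of g agree; list the u-inputs left to right.
g(u3, u1) linearizes to u3 · u1
g(u2, g(u3, u1)) linearizes to u2 · u3 · u1


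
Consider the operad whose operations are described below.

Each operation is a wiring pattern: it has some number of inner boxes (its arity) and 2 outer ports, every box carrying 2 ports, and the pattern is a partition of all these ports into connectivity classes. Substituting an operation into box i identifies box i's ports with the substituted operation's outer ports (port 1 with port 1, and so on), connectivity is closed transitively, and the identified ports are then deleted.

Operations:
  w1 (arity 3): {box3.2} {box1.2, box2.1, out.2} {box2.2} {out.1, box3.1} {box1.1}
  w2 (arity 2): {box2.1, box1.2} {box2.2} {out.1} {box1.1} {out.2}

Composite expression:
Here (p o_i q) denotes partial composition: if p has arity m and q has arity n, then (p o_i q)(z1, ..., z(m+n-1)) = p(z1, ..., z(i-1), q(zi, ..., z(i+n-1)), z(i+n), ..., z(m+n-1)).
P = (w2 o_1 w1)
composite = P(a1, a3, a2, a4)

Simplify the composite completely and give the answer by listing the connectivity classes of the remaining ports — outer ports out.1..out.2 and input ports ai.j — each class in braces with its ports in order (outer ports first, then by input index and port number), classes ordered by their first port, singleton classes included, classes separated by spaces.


Substituting into w2 glues patterns; closure does the rest.
stage w1: inputs (a1, a3, a2), connectivity {out.1, a2.1} {out.2, a1.2, a3.1} {a1.1} {a2.2} {a3.2}, out.j its boundary
stage w2: inputs (a1, a3, a2, a4), connectivity {out.1} {out.2} {a1.1} {a1.2, a3.1, a4.1} {a2.1} {a2.2} {a3.2} {a4.2}, out.j its boundary

{out.1} {out.2} {a1.1} {a1.2, a3.1, a4.1} {a2.1} {a2.2} {a3.2} {a4.2}


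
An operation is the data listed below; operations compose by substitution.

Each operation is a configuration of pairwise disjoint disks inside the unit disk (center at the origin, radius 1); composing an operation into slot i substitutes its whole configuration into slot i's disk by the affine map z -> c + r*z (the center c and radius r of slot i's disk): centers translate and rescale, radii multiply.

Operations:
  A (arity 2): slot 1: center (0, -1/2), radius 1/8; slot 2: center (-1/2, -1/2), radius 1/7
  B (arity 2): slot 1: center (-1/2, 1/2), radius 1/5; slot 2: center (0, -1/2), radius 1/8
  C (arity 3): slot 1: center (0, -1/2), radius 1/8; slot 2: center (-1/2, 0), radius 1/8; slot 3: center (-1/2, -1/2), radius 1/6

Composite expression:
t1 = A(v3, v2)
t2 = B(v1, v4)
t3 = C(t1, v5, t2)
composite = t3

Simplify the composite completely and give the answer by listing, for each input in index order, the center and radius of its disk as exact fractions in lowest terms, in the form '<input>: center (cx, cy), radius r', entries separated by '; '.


v1: center (-7/12, -5/12), radius 1/30; v2: center (-1/16, -9/16), radius 1/56; v3: center (0, -9/16), radius 1/64; v4: center (-1/2, -7/12), radius 1/48; v5: center (-1/2, 0), radius 1/8

Nesting under C composes maps z -> c + r*z down each v-path.
tracing v3 down its 2-map path: center (0, -9/16), radius 1/64
tracing v2 down its 2-map path: center (-1/16, -9/16), radius 1/56
tracing v5 down its 1-map path: center (-1/2, 0), radius 1/8
tracing v1 down its 2-map path: center (-7/12, -5/12), radius 1/30
tracing v4 down its 2-map path: center (-1/2, -7/12), radius 1/48


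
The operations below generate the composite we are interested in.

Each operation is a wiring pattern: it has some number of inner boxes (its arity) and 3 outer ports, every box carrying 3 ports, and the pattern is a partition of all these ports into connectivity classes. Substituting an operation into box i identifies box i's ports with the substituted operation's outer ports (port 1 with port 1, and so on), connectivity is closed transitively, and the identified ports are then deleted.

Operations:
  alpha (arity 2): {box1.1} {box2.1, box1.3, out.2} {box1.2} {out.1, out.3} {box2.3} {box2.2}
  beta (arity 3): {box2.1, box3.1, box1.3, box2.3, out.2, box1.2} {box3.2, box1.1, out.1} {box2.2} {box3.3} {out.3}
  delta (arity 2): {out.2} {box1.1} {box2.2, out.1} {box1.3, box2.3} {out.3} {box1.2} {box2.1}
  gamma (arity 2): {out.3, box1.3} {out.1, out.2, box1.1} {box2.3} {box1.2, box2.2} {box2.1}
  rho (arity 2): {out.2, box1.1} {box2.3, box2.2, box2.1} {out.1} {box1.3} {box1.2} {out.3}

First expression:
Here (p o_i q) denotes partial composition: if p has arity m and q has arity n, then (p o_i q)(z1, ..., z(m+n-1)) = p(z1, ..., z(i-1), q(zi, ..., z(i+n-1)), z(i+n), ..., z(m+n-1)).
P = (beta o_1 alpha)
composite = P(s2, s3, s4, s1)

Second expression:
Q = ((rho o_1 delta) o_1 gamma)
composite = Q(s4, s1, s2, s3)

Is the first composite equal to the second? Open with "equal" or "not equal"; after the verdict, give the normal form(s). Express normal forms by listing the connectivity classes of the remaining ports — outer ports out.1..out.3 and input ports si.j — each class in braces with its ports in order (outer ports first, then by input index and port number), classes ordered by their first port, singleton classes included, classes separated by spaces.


The first composite normalizes to {out.1, out.2, s1.1, s1.2, s2.3, s3.1, s4.1, s4.3} {out.3} {s1.3} {s2.1} {s2.2} {s3.2} {s3.3} {s4.2}
The second composite normalizes to {out.1} {out.2, s2.2} {out.3} {s1.1} {s1.2, s4.2} {s1.3} {s2.1} {s2.3, s4.3} {s3.1, s3.2, s3.3} {s4.1}
The normal forms differ: not equal.

not equal: they reduce to {out.1, out.2, s1.1, s1.2, s2.3, s3.1, s4.1, s4.3} {out.3} {s1.3} {s2.1} {s2.2} {s3.2} {s3.3} {s4.2} and {out.1} {out.2, s2.2} {out.3} {s1.1} {s1.2, s4.2} {s1.3} {s2.1} {s2.3, s4.3} {s3.1, s3.2, s3.3} {s4.1}


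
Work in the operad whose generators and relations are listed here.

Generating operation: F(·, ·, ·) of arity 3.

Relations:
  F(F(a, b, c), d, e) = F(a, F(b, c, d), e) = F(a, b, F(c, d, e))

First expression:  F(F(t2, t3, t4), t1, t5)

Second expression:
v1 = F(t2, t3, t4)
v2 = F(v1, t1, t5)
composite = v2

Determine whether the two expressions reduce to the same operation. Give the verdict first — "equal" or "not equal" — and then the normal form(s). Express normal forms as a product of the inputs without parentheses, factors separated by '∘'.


equal: each reduces to t2 ∘ t3 ∘ t4 ∘ t1 ∘ t5

The first expression, normalized: t2 ∘ t3 ∘ t4 ∘ t1 ∘ t5
The second expression, normalized: t2 ∘ t3 ∘ t4 ∘ t1 ∘ t5
One common form — equal.


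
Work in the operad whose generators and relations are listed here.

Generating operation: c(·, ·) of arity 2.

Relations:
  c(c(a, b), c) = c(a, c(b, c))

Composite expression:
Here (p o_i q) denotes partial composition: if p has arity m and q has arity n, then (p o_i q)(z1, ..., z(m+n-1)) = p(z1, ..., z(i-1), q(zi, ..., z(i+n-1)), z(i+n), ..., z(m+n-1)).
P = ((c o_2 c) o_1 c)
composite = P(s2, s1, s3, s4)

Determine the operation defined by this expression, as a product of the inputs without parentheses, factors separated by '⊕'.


Key point: c is associative — brackets drop, the s-order remains.
c(s2, s1) flattens to s2 ⊕ s1
c(s3, s4) flattens to s3 ⊕ s4
c(c(s2, s1), c(s3, s4)) flattens to s2 ⊕ s1 ⊕ s3 ⊕ s4

s2 ⊕ s1 ⊕ s3 ⊕ s4


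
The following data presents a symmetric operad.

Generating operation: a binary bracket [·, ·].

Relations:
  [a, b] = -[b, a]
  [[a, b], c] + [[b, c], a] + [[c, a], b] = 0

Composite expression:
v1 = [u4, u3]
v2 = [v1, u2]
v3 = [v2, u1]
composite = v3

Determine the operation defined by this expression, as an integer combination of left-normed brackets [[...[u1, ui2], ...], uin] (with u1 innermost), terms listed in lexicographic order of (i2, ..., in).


-[[[u1, u2], u3], u4] + [[[u1, u2], u4], u3] + [[[u1, u3], u4], u2] - [[[u1, u4], u3], u2]

In the tensor algebra, words opening u1 carry the u1-anchored form.
Composite bracket: [[[u4, u3], u2], u1]
Full expansion: 8 signed words from ab - ba (2^3 = 8).
The u1-initial words carry the normal form:
  from u1u2u3u4, sign -1: term -[[[u1, u2], u3], u4]
  from u1u2u4u3, sign +1: term +[[[u1, u2], u4], u3]
  from u1u3u4u2, sign +1: term +[[[u1, u3], u4], u2]
  from u1u4u3u2, sign -1: term -[[[u1, u4], u3], u2]


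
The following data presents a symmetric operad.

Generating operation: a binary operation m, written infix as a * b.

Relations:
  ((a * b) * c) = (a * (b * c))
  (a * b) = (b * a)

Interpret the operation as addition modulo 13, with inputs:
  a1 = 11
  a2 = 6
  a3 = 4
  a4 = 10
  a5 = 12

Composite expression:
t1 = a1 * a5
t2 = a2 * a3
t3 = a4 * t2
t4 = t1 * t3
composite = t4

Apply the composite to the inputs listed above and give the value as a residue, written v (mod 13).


4 (mod 13)

(a1 * a5) = 10
(a2 * a3) = 10
(a4 * (a2 * a3)) = 7
((a1 * a5) * (a4 * (a2 * a3))) = 4


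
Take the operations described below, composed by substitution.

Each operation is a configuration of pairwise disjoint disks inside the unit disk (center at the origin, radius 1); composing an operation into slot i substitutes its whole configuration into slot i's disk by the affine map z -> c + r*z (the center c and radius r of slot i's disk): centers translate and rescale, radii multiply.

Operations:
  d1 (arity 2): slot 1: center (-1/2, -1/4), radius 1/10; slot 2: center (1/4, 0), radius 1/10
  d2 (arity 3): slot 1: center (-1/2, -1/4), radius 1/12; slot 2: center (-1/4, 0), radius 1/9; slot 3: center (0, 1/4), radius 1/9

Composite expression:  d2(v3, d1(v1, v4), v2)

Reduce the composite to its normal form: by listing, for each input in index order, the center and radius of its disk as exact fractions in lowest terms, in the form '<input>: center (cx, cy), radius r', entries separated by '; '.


v1: center (-11/36, -1/36), radius 1/90; v2: center (0, 1/4), radius 1/9; v3: center (-1/2, -1/4), radius 1/12; v4: center (-2/9, 0), radius 1/90

Affine substitution under d2: radii multiply and v-centers shift.
input v3: applying the 1 nested substitution gives center (-1/2, -1/4), radius 1/12
input v1: applying the 2 nested substitutions gives center (-11/36, -1/36), radius 1/90
input v4: applying the 2 nested substitutions gives center (-2/9, 0), radius 1/90
input v2: applying the 1 nested substitution gives center (0, 1/4), radius 1/9


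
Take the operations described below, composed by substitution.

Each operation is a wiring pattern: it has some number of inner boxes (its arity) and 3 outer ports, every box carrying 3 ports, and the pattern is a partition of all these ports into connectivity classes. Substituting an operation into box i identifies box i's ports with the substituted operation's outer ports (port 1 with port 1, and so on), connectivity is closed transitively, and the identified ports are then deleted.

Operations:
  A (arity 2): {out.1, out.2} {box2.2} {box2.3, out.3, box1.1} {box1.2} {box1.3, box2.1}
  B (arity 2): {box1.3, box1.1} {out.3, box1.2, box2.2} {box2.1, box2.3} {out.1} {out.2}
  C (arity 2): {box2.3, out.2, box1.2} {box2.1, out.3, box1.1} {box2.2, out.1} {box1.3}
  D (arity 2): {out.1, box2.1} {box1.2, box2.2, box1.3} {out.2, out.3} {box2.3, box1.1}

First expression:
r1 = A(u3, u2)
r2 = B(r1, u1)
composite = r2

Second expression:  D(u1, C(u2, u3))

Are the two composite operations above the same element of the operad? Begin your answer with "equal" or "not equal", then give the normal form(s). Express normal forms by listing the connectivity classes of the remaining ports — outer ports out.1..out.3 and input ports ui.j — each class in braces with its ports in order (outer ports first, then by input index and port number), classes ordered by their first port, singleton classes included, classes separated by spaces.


The first expression reduces to {out.1} {out.2} {out.3, u1.2, u2.3, u3.1} {u1.1, u1.3} {u2.1, u3.3} {u2.2} {u3.2}
The second expression reduces to {out.1, u3.2} {out.2, out.3} {u1.1, u2.1, u3.1} {u1.2, u1.3, u2.2, u3.3} {u2.3}
The forms do not match — not equal.

not equal; the first gives {out.1} {out.2} {out.3, u1.2, u2.3, u3.1} {u1.1, u1.3} {u2.1, u3.3} {u2.2} {u3.2} and the second {out.1, u3.2} {out.2, out.3} {u1.1, u2.1, u3.1} {u1.2, u1.3, u2.2, u3.3} {u2.3}


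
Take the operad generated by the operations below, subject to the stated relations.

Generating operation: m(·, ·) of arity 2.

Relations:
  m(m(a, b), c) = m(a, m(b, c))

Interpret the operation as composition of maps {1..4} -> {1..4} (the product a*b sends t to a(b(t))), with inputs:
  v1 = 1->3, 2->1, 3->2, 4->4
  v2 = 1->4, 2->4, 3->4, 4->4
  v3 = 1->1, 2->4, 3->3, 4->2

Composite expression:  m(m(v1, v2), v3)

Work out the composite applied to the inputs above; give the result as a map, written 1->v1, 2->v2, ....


m(v1, v2) = 1->4, 2->4, 3->4, 4->4
m(m(v1, v2), v3) = 1->4, 2->4, 3->4, 4->4

1->4, 2->4, 3->4, 4->4


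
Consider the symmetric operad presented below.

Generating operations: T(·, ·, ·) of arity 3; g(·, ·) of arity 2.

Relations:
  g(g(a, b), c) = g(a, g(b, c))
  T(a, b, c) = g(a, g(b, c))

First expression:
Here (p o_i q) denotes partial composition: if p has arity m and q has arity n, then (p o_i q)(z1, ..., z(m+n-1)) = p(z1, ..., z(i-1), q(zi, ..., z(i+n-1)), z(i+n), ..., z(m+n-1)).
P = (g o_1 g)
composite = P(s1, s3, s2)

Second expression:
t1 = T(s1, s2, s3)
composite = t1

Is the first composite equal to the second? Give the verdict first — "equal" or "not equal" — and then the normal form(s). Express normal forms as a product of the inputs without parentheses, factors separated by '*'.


The first expression, normalized: s1 * s3 * s2
The second expression, normalized: s1 * s2 * s3
Different reductions; not equal.

not equal: they reduce to s1 * s3 * s2 and s1 * s2 * s3


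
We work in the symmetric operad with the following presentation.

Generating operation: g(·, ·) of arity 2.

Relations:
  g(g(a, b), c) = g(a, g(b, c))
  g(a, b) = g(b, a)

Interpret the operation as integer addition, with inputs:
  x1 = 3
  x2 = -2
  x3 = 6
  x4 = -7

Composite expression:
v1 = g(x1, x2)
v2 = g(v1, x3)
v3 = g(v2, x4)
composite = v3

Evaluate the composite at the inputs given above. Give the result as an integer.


0

g(x1, x2) = 1
g(g(x1, x2), x3) = 7
g(g(g(x1, x2), x3), x4) = 0


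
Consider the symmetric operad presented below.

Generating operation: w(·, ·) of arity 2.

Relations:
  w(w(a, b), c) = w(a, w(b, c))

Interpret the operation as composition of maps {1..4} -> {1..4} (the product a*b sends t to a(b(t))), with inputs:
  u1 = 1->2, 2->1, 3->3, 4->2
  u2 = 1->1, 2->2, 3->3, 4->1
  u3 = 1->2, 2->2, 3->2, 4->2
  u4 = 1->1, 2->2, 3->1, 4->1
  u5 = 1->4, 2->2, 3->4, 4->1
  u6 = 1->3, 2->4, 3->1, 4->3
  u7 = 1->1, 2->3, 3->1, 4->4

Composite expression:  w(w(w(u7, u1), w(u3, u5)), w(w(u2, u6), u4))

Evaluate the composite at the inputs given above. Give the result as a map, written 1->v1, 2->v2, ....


1->1, 2->1, 3->1, 4->1

w(u7, u1) = 1->3, 2->1, 3->1, 4->3
w(u3, u5) = 1->2, 2->2, 3->2, 4->2
w(w(u7, u1), w(u3, u5)) = 1->1, 2->1, 3->1, 4->1
w(u2, u6) = 1->3, 2->1, 3->1, 4->3
w(w(u2, u6), u4) = 1->3, 2->1, 3->3, 4->3
w(w(w(u7, u1), w(u3, u5)), w(w(u2, u6), u4)) = 1->1, 2->1, 3->1, 4->1


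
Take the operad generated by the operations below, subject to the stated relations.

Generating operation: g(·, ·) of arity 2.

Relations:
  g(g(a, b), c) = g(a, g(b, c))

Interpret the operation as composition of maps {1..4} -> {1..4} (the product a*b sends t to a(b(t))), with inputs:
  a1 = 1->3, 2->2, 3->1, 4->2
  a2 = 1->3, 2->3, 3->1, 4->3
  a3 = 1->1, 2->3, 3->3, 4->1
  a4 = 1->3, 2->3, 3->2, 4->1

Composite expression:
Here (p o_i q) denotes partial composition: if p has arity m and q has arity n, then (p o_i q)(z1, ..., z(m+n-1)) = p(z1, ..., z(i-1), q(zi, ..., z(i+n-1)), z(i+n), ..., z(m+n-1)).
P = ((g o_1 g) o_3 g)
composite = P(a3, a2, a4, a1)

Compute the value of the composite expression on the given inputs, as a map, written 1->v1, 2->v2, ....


g(a3, a2) = 1->3, 2->3, 3->1, 4->3
g(a4, a1) = 1->2, 2->3, 3->3, 4->3
g(g(a3, a2), g(a4, a1)) = 1->3, 2->1, 3->1, 4->1

1->3, 2->1, 3->1, 4->1


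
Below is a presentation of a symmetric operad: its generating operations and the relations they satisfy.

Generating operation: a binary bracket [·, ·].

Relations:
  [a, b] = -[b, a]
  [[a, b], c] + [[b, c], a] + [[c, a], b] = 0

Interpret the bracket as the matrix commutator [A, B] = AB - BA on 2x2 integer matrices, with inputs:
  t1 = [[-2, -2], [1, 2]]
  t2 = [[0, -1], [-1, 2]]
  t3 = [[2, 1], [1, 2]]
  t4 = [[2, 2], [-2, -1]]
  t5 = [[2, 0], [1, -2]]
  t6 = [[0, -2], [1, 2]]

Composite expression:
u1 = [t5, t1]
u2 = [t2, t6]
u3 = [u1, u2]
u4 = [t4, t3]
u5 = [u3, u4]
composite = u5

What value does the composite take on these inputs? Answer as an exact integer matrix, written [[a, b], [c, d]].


[t5, t1] = [[2, -8], [-8, -2]]
[t2, t6] = [[-3, 2], [4, 3]]
[[t5, t1], [t2, t6]] = [[-16, -40], [32, 16]]
[t4, t3] = [[4, 3], [-3, -4]]
[[[t5, t1], [t2, t6]], [t4, t3]] = [[24, 224], [160, -24]]

[[24, 224], [160, -24]]


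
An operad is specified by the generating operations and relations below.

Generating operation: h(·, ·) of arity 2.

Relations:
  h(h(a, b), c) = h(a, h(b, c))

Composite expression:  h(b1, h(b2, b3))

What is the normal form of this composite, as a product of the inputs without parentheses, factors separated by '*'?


Every regrouping of h is equal, so read the b-inputs in written order.
h(b2, b3) reduces to b2 * b3
h(b1, h(b2, b3)) reduces to b1 * b2 * b3

b1 * b2 * b3


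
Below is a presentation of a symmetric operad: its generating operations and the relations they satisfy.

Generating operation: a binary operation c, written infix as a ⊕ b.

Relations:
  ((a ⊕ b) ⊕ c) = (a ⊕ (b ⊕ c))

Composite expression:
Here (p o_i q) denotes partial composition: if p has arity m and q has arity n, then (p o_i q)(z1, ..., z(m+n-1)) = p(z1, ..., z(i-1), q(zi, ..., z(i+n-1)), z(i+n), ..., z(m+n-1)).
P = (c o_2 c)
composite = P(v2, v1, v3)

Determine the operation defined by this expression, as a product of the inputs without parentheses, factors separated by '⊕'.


v2 ⊕ v1 ⊕ v3

Key point: c is associative — brackets drop, the v-order remains.
(v1 ⊕ v3) reduces to v1 ⊕ v3
(v2 ⊕ (v1 ⊕ v3)) reduces to v2 ⊕ v1 ⊕ v3


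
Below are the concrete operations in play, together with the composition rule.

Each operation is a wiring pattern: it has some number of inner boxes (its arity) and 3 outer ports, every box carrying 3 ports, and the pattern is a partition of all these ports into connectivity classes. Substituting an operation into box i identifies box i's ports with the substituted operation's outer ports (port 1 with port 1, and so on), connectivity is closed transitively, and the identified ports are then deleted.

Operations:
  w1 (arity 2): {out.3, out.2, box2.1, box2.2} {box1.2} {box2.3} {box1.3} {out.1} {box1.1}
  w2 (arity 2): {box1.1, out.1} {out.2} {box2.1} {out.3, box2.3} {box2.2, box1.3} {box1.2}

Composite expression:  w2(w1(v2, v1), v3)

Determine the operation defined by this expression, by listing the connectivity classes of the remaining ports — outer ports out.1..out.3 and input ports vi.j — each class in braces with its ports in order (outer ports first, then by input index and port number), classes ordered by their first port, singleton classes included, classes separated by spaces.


Two ports join when wires chain via w2-identified ports.
after w1, the pattern on (v2, v1) reads {out.1} {out.2, out.3, v1.1, v1.2} {v1.3} {v2.1} {v2.2} {v2.3} (out.j = its outer ports)
after w2, the pattern on (v2, v1, v3) reads {out.1} {out.2} {out.3, v3.3} {v1.1, v1.2, v3.2} {v1.3} {v2.1} {v2.2} {v2.3} {v3.1} (out.j = its outer ports)

{out.1} {out.2} {out.3, v3.3} {v1.1, v1.2, v3.2} {v1.3} {v2.1} {v2.2} {v2.3} {v3.1}


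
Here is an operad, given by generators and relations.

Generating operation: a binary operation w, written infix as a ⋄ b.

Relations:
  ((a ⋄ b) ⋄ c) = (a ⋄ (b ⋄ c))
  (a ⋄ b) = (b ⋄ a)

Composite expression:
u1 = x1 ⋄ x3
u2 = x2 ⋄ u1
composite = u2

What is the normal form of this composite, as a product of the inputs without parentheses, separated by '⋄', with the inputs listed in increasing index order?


x1 ⋄ x2 ⋄ x3


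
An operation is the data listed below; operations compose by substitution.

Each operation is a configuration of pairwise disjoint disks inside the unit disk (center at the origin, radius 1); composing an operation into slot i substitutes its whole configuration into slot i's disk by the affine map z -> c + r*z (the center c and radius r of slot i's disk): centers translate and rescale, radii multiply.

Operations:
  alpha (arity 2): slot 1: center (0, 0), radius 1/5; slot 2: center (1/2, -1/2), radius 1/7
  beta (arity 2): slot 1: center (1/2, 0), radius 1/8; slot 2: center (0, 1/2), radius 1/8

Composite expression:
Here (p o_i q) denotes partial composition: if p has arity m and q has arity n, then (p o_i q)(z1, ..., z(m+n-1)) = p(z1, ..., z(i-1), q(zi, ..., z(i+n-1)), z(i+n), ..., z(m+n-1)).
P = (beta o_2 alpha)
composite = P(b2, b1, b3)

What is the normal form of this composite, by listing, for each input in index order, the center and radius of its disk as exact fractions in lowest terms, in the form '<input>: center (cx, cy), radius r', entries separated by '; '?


b1: center (0, 1/2), radius 1/40; b2: center (1/2, 0), radius 1/8; b3: center (1/16, 7/16), radius 1/56


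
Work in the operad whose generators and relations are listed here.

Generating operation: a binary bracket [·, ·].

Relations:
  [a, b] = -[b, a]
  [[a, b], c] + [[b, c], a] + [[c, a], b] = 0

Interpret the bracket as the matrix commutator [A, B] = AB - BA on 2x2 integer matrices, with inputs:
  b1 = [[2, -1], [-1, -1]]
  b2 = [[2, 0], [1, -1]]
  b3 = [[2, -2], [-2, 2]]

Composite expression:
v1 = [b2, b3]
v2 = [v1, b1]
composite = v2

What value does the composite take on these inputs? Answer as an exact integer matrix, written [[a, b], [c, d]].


[[12, 14], [22, -12]]

[b2, b3] = [[2, -6], [6, -2]]
[[b2, b3], b1] = [[12, 14], [22, -12]]


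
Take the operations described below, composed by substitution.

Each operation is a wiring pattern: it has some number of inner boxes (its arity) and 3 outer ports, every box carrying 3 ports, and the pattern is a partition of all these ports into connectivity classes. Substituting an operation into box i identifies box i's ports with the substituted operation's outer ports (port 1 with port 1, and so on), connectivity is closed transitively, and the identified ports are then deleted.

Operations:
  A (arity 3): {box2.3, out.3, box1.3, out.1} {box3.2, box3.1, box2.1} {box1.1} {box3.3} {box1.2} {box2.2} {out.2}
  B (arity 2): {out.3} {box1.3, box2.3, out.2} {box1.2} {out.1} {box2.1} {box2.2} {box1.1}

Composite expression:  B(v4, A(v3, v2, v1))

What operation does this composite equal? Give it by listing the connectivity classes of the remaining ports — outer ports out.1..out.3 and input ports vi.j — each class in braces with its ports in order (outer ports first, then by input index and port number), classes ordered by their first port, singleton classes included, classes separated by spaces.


{out.1} {out.2, v2.3, v3.3, v4.3} {out.3} {v1.1, v1.2, v2.1} {v1.3} {v2.2} {v3.1} {v3.2} {v4.1} {v4.2}

Substituting into B glues patterns; closure does the rest.
through A, on inputs (v3, v2, v1): {out.1, out.3, v2.3, v3.3} {out.2} {v1.1, v1.2, v2.1} {v1.3} {v2.2} {v3.1} {v3.2} (out.j = stage outer ports)
through B, on inputs (v4, v3, v2, v1): {out.1} {out.2, v2.3, v3.3, v4.3} {out.3} {v1.1, v1.2, v2.1} {v1.3} {v2.2} {v3.1} {v3.2} {v4.1} {v4.2} (out.j = stage outer ports)


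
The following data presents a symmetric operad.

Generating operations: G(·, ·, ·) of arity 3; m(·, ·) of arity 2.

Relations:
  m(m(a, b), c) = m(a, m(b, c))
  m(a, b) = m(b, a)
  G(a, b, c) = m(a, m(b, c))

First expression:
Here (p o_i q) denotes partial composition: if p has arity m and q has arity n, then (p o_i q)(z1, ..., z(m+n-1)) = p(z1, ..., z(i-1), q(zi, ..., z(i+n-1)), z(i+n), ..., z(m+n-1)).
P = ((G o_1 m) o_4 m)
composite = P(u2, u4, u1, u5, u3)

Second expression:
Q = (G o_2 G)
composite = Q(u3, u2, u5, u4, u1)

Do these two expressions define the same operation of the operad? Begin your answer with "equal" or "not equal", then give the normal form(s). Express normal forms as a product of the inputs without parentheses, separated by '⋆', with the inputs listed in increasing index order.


The first expression, normalized: u1 ⋆ u2 ⋆ u3 ⋆ u4 ⋆ u5
The second expression, normalized: u1 ⋆ u2 ⋆ u3 ⋆ u4 ⋆ u5
The normal forms match — equal.

equal: each reduces to u1 ⋆ u2 ⋆ u3 ⋆ u4 ⋆ u5


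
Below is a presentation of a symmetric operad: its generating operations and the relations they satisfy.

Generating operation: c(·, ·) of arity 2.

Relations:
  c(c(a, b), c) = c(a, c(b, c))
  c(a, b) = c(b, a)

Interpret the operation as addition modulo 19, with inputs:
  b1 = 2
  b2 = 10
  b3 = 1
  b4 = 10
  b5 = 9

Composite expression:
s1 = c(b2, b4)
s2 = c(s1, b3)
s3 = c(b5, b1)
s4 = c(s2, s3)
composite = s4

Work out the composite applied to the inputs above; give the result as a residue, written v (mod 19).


c(b2, b4) = 1
c(c(b2, b4), b3) = 2
c(b5, b1) = 11
c(c(c(b2, b4), b3), c(b5, b1)) = 13

13 (mod 19)


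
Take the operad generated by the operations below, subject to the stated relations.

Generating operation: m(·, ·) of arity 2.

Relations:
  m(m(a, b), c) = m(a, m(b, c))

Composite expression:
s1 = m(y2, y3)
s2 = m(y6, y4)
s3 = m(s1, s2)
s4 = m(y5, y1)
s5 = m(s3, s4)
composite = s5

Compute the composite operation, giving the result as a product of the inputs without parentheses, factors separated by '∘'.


y2 ∘ y3 ∘ y6 ∘ y4 ∘ y5 ∘ y1

Under associativity of m, the answer is the y's in reading order.
m(y2, y3) flattens to y2 ∘ y3
m(y6, y4) flattens to y6 ∘ y4
m(m(y2, y3), m(y6, y4)) flattens to y2 ∘ y3 ∘ y6 ∘ y4
m(y5, y1) flattens to y5 ∘ y1
m(m(m(y2, y3), m(y6, y4)), m(y5, y1)) flattens to y2 ∘ y3 ∘ y6 ∘ y4 ∘ y5 ∘ y1


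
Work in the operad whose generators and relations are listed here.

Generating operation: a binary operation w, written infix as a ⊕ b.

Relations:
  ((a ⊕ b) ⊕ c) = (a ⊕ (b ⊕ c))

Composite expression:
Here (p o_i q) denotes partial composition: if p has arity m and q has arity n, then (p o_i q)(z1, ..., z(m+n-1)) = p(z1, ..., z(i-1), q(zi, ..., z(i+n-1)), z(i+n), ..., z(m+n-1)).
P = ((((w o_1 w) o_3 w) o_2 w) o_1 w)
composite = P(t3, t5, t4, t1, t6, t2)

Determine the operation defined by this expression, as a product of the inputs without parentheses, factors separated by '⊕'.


Under associativity of w, the answer is the t's in reading order.
(t3 ⊕ t5) flattens to t3 ⊕ t5
(t4 ⊕ t1) flattens to t4 ⊕ t1
((t3 ⊕ t5) ⊕ (t4 ⊕ t1)) flattens to t3 ⊕ t5 ⊕ t4 ⊕ t1
(t6 ⊕ t2) flattens to t6 ⊕ t2
(((t3 ⊕ t5) ⊕ (t4 ⊕ t1)) ⊕ (t6 ⊕ t2)) flattens to t3 ⊕ t5 ⊕ t4 ⊕ t1 ⊕ t6 ⊕ t2

t3 ⊕ t5 ⊕ t4 ⊕ t1 ⊕ t6 ⊕ t2


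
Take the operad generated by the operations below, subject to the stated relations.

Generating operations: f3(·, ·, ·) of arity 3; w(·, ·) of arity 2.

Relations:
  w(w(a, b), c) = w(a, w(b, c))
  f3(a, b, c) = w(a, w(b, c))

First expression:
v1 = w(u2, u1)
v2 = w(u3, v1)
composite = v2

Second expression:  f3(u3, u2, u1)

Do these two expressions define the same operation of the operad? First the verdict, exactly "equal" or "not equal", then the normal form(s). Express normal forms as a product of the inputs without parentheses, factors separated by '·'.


equal; both compose to u3 · u2 · u1

The first composite normalizes to u3 · u2 · u1
The second composite normalizes to u3 · u2 · u1
One common form — equal.


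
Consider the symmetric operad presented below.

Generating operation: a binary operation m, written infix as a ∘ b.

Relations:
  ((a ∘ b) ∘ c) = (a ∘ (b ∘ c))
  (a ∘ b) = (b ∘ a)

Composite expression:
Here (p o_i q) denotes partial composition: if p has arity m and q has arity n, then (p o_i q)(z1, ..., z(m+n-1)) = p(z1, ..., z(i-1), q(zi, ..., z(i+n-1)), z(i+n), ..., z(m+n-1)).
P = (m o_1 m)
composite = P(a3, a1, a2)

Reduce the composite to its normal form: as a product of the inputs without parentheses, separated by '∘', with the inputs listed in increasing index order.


With m associative and commutative, the a-input set is all that matters.
(a3 ∘ a1) collapses to a3 ∘ a1
((a3 ∘ a1) ∘ a2) collapses to a3 ∘ a1 ∘ a2
sorting the factors by input index: a1 ∘ a2 ∘ a3

a1 ∘ a2 ∘ a3


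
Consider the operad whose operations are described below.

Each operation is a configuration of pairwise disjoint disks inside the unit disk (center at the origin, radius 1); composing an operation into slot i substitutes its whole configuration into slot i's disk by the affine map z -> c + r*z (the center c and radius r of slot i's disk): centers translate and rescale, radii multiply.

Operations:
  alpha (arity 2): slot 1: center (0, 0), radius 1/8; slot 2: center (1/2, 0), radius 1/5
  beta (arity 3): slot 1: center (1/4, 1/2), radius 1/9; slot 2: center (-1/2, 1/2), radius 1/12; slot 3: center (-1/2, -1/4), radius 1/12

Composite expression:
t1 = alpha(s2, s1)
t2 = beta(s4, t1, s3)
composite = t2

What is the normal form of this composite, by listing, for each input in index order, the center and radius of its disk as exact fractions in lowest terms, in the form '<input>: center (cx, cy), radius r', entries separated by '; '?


s1: center (-11/24, 1/2), radius 1/60; s2: center (-1/2, 1/2), radius 1/96; s3: center (-1/2, -1/4), radius 1/12; s4: center (1/4, 1/2), radius 1/9

Affine substitution under beta: radii multiply and s-centers shift.
s4 passes through 1 substitution, ending at center (1/4, 1/2), radius 1/9
s2 passes through 2 substitutions, ending at center (-1/2, 1/2), radius 1/96
s1 passes through 2 substitutions, ending at center (-11/24, 1/2), radius 1/60
s3 passes through 1 substitution, ending at center (-1/2, -1/4), radius 1/12


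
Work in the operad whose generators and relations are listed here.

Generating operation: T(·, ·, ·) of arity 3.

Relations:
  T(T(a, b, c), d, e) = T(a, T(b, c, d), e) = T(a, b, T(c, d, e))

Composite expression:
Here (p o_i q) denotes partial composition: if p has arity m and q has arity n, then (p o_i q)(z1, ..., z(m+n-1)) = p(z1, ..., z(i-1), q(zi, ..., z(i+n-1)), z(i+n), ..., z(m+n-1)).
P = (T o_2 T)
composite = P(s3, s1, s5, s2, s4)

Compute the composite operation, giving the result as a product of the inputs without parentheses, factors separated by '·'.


s3 · s1 · s5 · s2 · s4

All parenthesizations of T agree; list the s-inputs left to right.
T(s1, s5, s2) flattens to s1 · s5 · s2
T(s3, T(s1, s5, s2), s4) flattens to s3 · s1 · s5 · s2 · s4


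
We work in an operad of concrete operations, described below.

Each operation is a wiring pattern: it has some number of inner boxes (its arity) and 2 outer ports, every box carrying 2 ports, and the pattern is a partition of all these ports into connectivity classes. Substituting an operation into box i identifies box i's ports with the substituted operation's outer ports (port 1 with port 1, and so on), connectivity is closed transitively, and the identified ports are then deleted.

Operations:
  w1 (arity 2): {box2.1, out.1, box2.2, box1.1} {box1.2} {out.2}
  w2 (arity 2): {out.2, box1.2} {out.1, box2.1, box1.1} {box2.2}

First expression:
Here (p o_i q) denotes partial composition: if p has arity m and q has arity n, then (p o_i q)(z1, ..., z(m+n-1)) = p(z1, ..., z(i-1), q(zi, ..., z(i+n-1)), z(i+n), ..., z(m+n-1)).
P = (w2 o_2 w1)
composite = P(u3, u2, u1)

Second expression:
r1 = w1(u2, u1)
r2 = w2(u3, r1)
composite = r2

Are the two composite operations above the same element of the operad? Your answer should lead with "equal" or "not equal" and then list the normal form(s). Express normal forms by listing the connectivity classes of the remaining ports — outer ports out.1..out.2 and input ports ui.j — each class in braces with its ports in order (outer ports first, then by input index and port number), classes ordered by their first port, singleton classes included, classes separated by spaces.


equal: each reduces to {out.1, u1.1, u1.2, u2.1, u3.1} {out.2, u3.2} {u2.2}

The first expression reduces to {out.1, u1.1, u1.2, u2.1, u3.1} {out.2, u3.2} {u2.2}
The second expression reduces to {out.1, u1.1, u1.2, u2.1, u3.1} {out.2, u3.2} {u2.2}
One common form — equal.


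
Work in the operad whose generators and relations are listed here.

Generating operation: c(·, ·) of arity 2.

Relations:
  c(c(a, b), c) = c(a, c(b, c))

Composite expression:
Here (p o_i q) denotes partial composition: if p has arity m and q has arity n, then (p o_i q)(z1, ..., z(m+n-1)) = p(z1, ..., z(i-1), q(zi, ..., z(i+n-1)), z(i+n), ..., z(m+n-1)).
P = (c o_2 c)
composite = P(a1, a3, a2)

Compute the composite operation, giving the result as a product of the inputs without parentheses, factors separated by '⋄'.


a1 ⋄ a3 ⋄ a2

Every regrouping of c is equal, so read the a-inputs in written order.
c(a3, a2) linearizes to a3 ⋄ a2
c(a1, c(a3, a2)) linearizes to a1 ⋄ a3 ⋄ a2


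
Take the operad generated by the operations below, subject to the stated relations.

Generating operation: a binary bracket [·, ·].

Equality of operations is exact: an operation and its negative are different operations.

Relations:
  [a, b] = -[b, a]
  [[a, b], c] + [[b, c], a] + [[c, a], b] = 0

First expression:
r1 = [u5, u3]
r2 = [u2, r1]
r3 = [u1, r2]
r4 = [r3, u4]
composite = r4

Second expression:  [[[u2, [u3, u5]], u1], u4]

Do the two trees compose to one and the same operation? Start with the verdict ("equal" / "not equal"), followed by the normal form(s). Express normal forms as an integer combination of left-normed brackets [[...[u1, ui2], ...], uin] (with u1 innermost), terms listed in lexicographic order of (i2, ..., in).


equal: each reduces to -[[[[u1, u2], u3], u5], u4] + [[[[u1, u2], u5], u3], u4] + [[[[u1, u3], u5], u2], u4] - [[[[u1, u5], u3], u2], u4]

The first composite normalizes to -[[[[u1, u2], u3], u5], u4] + [[[[u1, u2], u5], u3], u4] + [[[[u1, u3], u5], u2], u4] - [[[[u1, u5], u3], u2], u4]
The second composite normalizes to -[[[[u1, u2], u3], u5], u4] + [[[[u1, u2], u5], u3], u4] + [[[[u1, u3], u5], u2], u4] - [[[[u1, u5], u3], u2], u4]
The forms coincide; equal.


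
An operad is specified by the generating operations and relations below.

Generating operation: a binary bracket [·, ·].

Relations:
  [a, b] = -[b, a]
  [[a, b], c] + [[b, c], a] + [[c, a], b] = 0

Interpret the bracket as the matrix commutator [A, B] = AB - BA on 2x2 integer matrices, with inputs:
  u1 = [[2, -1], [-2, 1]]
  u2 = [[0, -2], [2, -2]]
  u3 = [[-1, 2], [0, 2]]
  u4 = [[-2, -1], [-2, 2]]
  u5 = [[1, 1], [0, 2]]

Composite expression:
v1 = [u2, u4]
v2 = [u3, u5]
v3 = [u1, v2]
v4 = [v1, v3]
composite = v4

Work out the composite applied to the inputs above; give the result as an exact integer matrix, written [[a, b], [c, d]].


[[-4, -52], [16, 4]]

[u2, u4] = [[6, -10], [-4, -6]]
[u3, u5] = [[0, -1], [0, 0]]
[u1, [u3, u5]] = [[-2, -1], [0, 2]]
[[u2, u4], [u1, [u3, u5]]] = [[-4, -52], [16, 4]]


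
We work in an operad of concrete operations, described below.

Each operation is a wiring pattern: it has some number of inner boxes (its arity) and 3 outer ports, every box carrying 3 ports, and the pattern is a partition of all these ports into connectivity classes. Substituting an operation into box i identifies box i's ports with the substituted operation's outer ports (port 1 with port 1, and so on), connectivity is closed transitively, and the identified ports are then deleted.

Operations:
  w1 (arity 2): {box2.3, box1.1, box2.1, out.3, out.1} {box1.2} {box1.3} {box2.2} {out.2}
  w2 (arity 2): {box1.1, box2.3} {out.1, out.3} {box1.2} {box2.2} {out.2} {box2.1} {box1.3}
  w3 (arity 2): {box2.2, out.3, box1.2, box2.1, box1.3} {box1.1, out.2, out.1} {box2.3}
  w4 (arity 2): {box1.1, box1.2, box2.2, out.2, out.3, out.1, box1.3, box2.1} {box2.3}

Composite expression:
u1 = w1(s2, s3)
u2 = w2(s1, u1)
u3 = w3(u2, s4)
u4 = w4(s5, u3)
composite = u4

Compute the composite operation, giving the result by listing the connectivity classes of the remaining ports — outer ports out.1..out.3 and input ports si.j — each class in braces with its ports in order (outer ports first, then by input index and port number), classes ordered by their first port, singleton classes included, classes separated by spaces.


{out.1, out.2, out.3, s4.1, s4.2, s5.1, s5.2, s5.3} {s1.1, s2.1, s3.1, s3.3} {s1.2} {s1.3} {s2.2} {s2.3} {s3.2} {s4.3}

Treat the ports identified at w4 as solder joints: merge, then drop.
after w1, the pattern on (s2, s3) reads {out.1, out.3, s2.1, s3.1, s3.3} {out.2} {s2.2} {s2.3} {s3.2} (out.j = its outer ports)
after w2, the pattern on (s1, s2, s3) reads {out.1, out.3} {out.2} {s1.1, s2.1, s3.1, s3.3} {s1.2} {s1.3} {s2.2} {s2.3} {s3.2} (out.j = its outer ports)
after w3, the pattern on (s1, s2, s3, s4) reads {out.1, out.2, out.3, s4.1, s4.2} {s1.1, s2.1, s3.1, s3.3} {s1.2} {s1.3} {s2.2} {s2.3} {s3.2} {s4.3} (out.j = its outer ports)
after w4, the pattern on (s5, s1, s2, s3, s4) reads {out.1, out.2, out.3, s4.1, s4.2, s5.1, s5.2, s5.3} {s1.1, s2.1, s3.1, s3.3} {s1.2} {s1.3} {s2.2} {s2.3} {s3.2} {s4.3} (out.j = its outer ports)


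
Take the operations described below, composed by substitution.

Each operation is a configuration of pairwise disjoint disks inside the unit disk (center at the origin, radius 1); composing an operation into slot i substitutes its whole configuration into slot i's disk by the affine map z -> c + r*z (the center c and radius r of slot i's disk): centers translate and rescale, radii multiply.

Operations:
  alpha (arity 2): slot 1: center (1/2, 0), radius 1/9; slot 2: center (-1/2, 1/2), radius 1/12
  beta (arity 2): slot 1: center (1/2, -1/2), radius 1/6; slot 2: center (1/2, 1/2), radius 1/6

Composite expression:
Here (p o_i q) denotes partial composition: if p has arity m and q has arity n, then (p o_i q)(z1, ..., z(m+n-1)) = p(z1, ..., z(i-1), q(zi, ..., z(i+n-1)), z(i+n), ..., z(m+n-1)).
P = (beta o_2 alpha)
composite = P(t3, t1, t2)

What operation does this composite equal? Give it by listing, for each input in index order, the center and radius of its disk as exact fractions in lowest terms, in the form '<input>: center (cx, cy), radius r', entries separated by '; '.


Nesting under beta composes maps z -> c + r*z down each t-path.
for t3, the 1-step affine chain lands on center (1/2, -1/2), radius 1/6
for t1, the 2-step affine chain lands on center (7/12, 1/2), radius 1/54
for t2, the 2-step affine chain lands on center (5/12, 7/12), radius 1/72

t1: center (7/12, 1/2), radius 1/54; t2: center (5/12, 7/12), radius 1/72; t3: center (1/2, -1/2), radius 1/6


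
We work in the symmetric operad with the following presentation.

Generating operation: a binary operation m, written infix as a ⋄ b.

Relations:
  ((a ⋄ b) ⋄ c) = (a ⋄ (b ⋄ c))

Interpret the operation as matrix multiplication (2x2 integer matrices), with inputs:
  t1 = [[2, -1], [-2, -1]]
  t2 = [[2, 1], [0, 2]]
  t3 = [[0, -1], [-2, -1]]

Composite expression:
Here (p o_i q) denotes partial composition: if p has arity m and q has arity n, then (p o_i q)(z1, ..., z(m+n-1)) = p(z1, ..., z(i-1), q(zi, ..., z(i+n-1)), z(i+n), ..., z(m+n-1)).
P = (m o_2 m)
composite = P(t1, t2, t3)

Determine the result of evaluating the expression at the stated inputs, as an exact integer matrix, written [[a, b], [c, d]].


(t2 ⋄ t3) = [[-2, -3], [-4, -2]]
(t1 ⋄ (t2 ⋄ t3)) = [[0, -4], [8, 8]]

[[0, -4], [8, 8]]


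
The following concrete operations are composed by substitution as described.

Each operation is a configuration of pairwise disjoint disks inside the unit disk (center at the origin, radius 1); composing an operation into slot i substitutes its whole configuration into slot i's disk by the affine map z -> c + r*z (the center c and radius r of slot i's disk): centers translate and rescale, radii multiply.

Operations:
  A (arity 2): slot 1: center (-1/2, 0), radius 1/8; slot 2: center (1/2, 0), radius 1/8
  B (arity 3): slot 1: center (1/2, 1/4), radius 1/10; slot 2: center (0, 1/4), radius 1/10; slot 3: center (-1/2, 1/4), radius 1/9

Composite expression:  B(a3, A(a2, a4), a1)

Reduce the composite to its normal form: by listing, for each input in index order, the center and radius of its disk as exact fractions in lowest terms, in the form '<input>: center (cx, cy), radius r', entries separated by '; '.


Affine substitution under B: radii multiply and a-centers shift.
input a3: composing its 1 substitution step yields center (1/2, 1/4), radius 1/10
input a2: composing its 2 substitution steps yields center (-1/20, 1/4), radius 1/80
input a4: composing its 2 substitution steps yields center (1/20, 1/4), radius 1/80
input a1: composing its 1 substitution step yields center (-1/2, 1/4), radius 1/9

a1: center (-1/2, 1/4), radius 1/9; a2: center (-1/20, 1/4), radius 1/80; a3: center (1/2, 1/4), radius 1/10; a4: center (1/20, 1/4), radius 1/80
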